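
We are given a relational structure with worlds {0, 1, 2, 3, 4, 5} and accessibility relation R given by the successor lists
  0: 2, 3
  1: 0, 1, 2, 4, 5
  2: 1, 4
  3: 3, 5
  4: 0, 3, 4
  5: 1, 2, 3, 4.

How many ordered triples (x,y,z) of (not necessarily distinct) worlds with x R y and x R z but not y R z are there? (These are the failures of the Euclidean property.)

Enumerating: (0,2,2), (0,2,3), (0,3,2), (1,0,0), (1,0,1), (1,0,4), (1,0,5), (1,2,0), (1,2,2), (1,2,5), (1,4,1), (1,4,2), … and 17 more.
Total: 29.

29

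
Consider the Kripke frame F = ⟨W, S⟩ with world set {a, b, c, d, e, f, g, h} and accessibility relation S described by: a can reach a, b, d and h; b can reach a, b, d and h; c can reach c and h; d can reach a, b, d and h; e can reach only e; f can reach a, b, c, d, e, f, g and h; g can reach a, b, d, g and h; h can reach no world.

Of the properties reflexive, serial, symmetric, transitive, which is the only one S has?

Reflexive: no — h is not related to itself.
Serial: no — h has no S-successor.
Symmetric: no — a S h but not h S a.
Transitive: yes — every two-step S-path is closed by a direct edge.
Only transitive holds.

transitive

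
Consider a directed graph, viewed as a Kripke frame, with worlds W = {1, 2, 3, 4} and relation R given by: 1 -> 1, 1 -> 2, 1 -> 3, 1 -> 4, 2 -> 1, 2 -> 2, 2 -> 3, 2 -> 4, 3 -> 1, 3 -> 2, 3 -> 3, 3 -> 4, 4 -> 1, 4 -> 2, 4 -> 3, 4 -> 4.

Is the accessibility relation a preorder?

Reflexive: yes — every world is R-related to itself.
Transitive: yes — every two-step R-path is closed by a direct edge.
So R is a preorder.

Yes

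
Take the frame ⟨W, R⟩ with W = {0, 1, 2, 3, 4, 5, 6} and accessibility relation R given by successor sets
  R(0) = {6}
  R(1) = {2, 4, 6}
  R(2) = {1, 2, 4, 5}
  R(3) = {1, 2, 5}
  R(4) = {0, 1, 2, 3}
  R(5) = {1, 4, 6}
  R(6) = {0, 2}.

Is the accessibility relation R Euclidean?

No

Euclidean: no — 1 R 2 and 1 R 6, but not 2 R 6.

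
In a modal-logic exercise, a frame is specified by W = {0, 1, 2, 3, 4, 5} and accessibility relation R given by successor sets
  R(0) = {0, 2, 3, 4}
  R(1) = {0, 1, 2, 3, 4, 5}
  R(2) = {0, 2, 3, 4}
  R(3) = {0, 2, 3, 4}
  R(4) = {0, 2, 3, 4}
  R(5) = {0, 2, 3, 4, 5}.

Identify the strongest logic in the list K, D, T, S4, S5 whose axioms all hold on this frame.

S4

Serial (axiom D): yes — every world has a successor (e.g. 0 R 0).
Reflexive (axiom T): yes — every world is R-related to itself.
Transitive (axiom 4): yes — every two-step R-path is closed by a direct edge.
Euclidean (axiom 5): no — 1 R 0 and 1 R 5, but not 0 R 5.
So F validates K, D, T, S4; S5 would additionally require R to be Euclidean. The strongest is S4.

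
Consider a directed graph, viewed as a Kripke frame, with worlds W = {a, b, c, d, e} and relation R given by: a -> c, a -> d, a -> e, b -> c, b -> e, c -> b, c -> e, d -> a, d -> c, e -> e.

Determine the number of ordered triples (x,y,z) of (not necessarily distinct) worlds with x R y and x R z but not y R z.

Enumerating: (a,c,c), (a,c,d), (a,d,d), (a,d,e), (a,e,c), (a,e,d), (b,c,c), (b,e,c), (c,b,b), (c,e,b), (d,a,a), (d,c,a), (d,c,c).

13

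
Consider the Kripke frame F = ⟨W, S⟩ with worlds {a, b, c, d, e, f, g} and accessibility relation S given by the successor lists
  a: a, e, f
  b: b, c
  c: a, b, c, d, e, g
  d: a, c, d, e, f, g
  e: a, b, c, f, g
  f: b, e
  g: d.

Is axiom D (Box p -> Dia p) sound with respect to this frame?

Yes

By correspondence theory, D is valid on a frame iff S is serial.
Serial: yes — every world has a successor (e.g. a S a).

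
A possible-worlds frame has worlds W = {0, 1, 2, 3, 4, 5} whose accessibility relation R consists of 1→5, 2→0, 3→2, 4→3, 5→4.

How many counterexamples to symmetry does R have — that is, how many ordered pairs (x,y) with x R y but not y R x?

Enumerating: (1,5), (2,0), (3,2), (4,3), (5,4).

5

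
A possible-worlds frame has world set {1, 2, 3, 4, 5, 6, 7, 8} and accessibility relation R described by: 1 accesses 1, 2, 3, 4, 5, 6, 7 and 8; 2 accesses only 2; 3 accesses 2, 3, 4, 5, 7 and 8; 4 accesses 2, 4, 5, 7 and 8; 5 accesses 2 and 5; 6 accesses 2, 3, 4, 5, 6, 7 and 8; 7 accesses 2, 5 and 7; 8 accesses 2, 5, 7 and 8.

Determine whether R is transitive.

Yes

Transitive: yes — every two-step R-path is closed by a direct edge.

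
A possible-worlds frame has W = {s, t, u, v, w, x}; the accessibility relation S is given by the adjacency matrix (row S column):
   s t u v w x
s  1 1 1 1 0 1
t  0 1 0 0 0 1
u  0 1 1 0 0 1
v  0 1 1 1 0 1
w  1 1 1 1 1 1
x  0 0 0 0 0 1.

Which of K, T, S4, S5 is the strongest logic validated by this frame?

S4

Reflexive (axiom T): yes — every world is S-related to itself.
Transitive (axiom 4): yes — every two-step S-path is closed by a direct edge.
Euclidean (axiom 5): no — s S t and s S u, but not t S u.
So F validates K, T, S4; S5 would additionally require S to be Euclidean. The strongest is S4.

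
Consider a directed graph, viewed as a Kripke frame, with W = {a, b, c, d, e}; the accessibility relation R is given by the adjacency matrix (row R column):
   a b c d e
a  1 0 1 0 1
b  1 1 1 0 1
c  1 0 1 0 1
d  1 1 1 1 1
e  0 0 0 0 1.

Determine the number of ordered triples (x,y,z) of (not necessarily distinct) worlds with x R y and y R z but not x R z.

R is transitive; there are no such tuples.

0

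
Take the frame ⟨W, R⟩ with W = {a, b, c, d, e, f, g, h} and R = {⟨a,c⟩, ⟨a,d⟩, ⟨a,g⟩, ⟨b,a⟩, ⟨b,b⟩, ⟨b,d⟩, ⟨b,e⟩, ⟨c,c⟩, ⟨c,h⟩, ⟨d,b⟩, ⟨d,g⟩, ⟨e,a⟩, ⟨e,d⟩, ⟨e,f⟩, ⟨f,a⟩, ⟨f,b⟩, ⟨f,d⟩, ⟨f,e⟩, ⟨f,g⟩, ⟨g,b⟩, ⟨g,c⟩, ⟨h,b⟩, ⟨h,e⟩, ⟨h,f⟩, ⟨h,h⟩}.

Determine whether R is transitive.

Transitive: no — a R c and c R h, but not a R h.

No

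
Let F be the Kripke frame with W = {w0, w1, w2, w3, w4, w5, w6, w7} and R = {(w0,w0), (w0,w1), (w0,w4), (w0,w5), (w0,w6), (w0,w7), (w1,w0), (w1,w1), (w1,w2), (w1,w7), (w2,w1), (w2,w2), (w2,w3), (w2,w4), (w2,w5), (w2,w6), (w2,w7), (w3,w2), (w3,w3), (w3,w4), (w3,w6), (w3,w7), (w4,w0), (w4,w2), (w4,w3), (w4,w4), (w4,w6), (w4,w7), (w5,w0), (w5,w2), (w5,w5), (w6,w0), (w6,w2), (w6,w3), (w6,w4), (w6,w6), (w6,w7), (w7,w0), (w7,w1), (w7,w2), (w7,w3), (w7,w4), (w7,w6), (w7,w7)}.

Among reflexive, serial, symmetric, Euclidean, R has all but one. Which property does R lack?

Euclidean

Reflexive: yes — every world is R-related to itself.
Serial: yes — every world has a successor (e.g. w0 R w0).
Symmetric: yes — every pair in R has its reverse in R.
Euclidean: no — w0 R w1 and w0 R w4, but not w1 R w4.
Only Euclidean fails.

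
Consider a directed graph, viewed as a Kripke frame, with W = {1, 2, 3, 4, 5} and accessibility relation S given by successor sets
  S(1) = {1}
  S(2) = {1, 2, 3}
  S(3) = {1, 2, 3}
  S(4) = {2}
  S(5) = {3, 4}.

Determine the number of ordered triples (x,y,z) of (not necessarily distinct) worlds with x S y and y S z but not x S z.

5

Enumerating: (4,2,1), (4,2,3), (5,3,1), (5,3,2), (5,4,2).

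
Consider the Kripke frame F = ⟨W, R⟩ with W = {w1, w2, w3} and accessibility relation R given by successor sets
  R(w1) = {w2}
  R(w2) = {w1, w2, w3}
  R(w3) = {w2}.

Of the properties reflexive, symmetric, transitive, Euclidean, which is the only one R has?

symmetric

Reflexive: no — w1 is not related to itself.
Symmetric: yes — every pair in R has its reverse in R.
Transitive: no — w1 R w2 and w2 R w3, but not w1 R w3.
Euclidean: no — w2 R w1 and w2 R w3, but not w1 R w3.
Only symmetric holds.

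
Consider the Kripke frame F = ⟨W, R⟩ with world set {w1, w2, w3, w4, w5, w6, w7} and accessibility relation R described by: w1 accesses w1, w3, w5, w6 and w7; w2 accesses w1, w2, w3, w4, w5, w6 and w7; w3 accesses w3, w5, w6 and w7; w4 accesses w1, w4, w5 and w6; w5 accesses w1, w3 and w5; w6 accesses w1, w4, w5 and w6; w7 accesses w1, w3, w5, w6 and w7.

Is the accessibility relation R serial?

Serial: yes — every world has a successor (e.g. w1 R w1).

Yes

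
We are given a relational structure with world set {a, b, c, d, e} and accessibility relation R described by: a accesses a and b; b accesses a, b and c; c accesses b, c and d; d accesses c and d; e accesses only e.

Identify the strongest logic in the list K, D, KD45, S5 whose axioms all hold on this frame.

Serial (axiom D): yes — every world has a successor (e.g. a R a).
Transitive (axiom 4): no — a R b and b R c, but not a R c.
Euclidean (axiom 5): no — b R a and b R c, but not a R c.
Reflexive (axiom T): yes — every world is R-related to itself.
So F validates K, D; KD45 would additionally require R to be Euclidean and transitive. The strongest is D.

D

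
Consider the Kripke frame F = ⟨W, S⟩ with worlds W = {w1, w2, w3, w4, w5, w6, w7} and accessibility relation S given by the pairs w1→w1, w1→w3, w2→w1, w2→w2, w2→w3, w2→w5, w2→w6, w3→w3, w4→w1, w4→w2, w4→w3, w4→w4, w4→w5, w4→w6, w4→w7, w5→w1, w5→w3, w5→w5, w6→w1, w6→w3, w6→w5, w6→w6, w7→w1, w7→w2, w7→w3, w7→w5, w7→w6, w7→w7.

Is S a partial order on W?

Reflexive: yes — every world is S-related to itself.
Transitive: yes — every two-step S-path is closed by a direct edge.
Antisymmetric: yes — no distinct pair is related both ways.
So S is a partial order.

Yes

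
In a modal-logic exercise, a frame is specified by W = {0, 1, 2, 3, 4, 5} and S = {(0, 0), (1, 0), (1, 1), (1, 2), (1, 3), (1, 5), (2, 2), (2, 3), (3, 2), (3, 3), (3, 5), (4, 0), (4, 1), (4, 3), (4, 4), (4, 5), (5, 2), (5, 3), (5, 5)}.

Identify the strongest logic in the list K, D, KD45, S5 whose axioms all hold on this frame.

Serial (axiom D): yes — every world has a successor (e.g. 0 S 0).
Transitive (axiom 4): no — 2 S 3 and 3 S 5, but not 2 S 5.
Euclidean (axiom 5): no — 1 S 0 and 1 S 2, but not 0 S 2.
Reflexive (axiom T): yes — every world is S-related to itself.
So F validates K, D; KD45 would additionally require S to be Euclidean and transitive. The strongest is D.

D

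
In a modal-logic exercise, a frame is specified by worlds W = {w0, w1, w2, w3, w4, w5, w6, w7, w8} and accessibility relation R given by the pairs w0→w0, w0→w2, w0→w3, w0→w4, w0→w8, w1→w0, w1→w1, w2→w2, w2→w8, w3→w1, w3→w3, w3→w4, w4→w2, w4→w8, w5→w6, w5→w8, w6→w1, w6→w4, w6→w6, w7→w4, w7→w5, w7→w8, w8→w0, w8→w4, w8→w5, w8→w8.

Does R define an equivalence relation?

Reflexive: no — w4 is not related to itself.
Symmetric: no — w0 R w2 but not w2 R w0.
Transitive: no — w0 R w3 and w3 R w1, but not w0 R w1.
So R is not an equivalence relation.

No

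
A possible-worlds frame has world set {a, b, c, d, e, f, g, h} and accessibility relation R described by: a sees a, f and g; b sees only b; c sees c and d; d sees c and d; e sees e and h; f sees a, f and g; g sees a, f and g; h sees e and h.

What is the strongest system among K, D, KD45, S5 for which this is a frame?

Serial (axiom D): yes — every world has a successor (e.g. a R a).
Transitive (axiom 4): yes — every two-step R-path is closed by a direct edge.
Euclidean (axiom 5): yes — any two successors of a common world are R-related.
Reflexive (axiom T): yes — every world is R-related to itself.
So F validates K, D, KD45, S5. The strongest is S5.

S5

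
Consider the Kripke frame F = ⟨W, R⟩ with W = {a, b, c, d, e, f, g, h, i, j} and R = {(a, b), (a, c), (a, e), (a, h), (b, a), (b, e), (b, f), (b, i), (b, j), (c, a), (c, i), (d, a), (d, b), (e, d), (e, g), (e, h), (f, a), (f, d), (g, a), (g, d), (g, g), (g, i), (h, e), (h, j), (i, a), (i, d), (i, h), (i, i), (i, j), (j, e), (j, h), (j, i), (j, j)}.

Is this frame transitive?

No

Transitive: no — a R b and b R f, but not a R f.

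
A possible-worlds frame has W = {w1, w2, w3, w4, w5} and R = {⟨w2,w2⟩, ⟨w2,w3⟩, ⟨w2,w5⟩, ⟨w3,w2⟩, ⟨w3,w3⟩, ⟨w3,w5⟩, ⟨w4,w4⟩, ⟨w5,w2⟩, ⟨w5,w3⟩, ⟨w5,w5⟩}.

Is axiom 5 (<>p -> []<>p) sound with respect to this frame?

By correspondence theory, 5 is valid on a frame iff R is Euclidean.
Euclidean: yes — any two successors of a common world are R-related.

Yes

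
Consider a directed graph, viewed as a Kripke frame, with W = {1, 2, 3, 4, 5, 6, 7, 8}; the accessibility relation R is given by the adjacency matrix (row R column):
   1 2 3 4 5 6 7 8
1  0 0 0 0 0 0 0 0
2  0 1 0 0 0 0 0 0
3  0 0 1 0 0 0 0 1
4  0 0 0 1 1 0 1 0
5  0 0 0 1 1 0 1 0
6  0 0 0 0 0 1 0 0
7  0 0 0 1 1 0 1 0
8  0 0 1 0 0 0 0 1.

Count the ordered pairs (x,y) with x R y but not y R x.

R is symmetric; there are no such tuples.

0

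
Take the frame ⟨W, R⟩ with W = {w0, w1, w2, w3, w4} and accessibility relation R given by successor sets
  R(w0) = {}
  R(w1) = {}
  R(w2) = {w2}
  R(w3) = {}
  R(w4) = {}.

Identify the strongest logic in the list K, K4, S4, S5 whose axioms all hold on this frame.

K4

Transitive (axiom 4): yes — every two-step R-path is closed by a direct edge.
Reflexive (axiom T): no — w0 is not related to itself.
Euclidean (axiom 5): yes — any two successors of a common world are R-related.
So F validates K, K4; S4 would additionally require R to be reflexive. The strongest is K4.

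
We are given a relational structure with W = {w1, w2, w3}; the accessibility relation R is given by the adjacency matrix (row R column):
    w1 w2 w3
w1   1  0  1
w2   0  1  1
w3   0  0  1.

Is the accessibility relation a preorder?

Reflexive: yes — every world is R-related to itself.
Transitive: yes — every two-step R-path is closed by a direct edge.
So R is a preorder.

Yes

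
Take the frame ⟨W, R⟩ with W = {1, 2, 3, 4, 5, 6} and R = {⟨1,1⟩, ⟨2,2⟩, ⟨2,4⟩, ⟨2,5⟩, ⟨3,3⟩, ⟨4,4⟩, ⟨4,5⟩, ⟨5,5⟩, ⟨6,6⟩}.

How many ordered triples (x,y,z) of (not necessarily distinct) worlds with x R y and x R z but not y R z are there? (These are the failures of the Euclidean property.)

Enumerating: (2,4,2), (2,5,2), (2,5,4), (4,5,4).

4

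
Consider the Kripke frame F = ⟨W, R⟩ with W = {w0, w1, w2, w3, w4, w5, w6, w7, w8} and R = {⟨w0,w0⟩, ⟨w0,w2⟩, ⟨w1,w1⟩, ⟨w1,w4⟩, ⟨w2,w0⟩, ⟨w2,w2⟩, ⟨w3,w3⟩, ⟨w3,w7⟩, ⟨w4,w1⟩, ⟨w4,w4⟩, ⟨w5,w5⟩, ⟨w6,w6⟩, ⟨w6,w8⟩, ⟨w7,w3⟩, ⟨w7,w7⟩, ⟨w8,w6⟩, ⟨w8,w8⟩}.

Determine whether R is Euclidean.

Yes

Euclidean: yes — any two successors of a common world are R-related.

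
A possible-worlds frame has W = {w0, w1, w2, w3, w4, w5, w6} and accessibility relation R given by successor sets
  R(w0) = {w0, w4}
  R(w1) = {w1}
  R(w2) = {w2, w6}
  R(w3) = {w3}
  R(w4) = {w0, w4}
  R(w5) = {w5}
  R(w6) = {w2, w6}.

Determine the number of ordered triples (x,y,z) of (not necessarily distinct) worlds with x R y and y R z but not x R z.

R is transitive; there are no such tuples.

0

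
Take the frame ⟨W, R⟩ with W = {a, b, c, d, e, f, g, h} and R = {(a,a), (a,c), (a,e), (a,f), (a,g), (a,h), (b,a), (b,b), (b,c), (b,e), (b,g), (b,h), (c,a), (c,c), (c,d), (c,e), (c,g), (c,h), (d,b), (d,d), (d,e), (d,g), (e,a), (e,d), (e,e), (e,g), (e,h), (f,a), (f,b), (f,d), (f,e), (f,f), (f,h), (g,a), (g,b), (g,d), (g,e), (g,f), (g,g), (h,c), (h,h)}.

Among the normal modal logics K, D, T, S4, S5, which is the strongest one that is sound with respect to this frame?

T

Serial (axiom D): yes — every world has a successor (e.g. a R a).
Reflexive (axiom T): yes — every world is R-related to itself.
Transitive (axiom 4): no — a R c and c R d, but not a R d.
Euclidean (axiom 5): no — a R c and a R f, but not c R f.
So F validates K, D, T; S4 would additionally require R to be transitive. The strongest is T.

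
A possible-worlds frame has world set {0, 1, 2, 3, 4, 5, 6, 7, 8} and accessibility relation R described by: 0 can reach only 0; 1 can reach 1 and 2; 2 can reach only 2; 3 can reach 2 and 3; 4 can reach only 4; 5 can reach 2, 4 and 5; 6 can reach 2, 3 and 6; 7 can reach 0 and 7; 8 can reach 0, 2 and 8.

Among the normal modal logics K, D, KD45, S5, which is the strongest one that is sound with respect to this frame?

D

Serial (axiom D): yes — every world has a successor (e.g. 0 R 0).
Transitive (axiom 4): yes — every two-step R-path is closed by a direct edge.
Euclidean (axiom 5): no — 5 R 2 and 5 R 4, but not 2 R 4.
Reflexive (axiom T): yes — every world is R-related to itself.
So F validates K, D; KD45 would additionally require R to be Euclidean. The strongest is D.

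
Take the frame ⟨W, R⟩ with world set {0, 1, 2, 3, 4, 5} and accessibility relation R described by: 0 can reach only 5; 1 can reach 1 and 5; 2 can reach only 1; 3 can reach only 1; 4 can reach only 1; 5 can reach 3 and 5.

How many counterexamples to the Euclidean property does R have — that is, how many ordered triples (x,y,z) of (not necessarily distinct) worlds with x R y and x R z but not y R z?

Enumerating: (1,5,1), (5,3,3), (5,3,5).

3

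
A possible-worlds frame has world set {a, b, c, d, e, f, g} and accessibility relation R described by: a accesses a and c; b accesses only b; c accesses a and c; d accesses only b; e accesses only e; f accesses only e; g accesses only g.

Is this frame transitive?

Yes

Transitive: yes — every two-step R-path is closed by a direct edge.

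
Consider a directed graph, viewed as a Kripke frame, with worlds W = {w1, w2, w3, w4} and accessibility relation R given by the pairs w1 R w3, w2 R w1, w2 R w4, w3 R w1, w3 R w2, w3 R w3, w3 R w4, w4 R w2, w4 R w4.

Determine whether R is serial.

Yes

Serial: yes — every world has a successor (e.g. w1 R w3).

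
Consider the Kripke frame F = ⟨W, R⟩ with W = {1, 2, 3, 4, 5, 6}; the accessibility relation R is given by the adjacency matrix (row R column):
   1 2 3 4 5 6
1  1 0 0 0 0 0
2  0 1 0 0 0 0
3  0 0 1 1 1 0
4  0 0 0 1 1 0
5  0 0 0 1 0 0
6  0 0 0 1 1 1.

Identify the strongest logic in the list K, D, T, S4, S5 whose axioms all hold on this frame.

Serial (axiom D): yes — every world has a successor (e.g. 1 R 1).
Reflexive (axiom T): no — 5 is not related to itself.
Transitive (axiom 4): no — 5 R 4 and 4 R 5, but not 5 R 5.
Euclidean (axiom 5): no — 3 R 4 and 3 R 3, but not 4 R 3.
So F validates K, D; T would additionally require R to be reflexive. The strongest is D.

D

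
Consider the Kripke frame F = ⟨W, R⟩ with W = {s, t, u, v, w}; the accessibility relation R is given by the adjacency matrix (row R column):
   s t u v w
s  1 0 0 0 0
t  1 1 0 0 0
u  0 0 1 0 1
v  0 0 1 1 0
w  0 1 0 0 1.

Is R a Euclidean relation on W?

No

Euclidean: no — t R s and t R t, but not s R t.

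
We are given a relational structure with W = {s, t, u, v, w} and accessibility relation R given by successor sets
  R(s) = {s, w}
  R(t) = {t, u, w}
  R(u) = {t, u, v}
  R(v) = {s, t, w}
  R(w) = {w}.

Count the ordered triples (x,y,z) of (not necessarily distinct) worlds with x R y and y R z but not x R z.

Enumerating: (t,u,v), (u,t,w), (u,v,s), (u,v,w), (v,t,u).

5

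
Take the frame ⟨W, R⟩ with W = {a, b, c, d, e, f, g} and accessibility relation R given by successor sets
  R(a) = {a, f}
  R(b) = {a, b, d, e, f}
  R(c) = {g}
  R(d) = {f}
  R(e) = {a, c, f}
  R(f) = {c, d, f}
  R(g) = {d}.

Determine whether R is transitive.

No

Transitive: no — a R f and f R c, but not a R c.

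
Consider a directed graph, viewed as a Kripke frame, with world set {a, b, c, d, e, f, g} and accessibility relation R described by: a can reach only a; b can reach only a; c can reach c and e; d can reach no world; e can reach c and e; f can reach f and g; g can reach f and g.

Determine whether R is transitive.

Yes

Transitive: yes — every two-step R-path is closed by a direct edge.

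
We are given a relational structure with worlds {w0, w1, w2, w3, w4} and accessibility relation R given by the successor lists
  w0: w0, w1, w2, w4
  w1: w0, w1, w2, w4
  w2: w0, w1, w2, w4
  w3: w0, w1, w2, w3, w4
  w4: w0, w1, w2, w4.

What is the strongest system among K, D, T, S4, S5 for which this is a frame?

S4

Serial (axiom D): yes — every world has a successor (e.g. w0 R w0).
Reflexive (axiom T): yes — every world is R-related to itself.
Transitive (axiom 4): yes — every two-step R-path is closed by a direct edge.
Euclidean (axiom 5): no — w3 R w0 and w3 R w3, but not w0 R w3.
So F validates K, D, T, S4; S5 would additionally require R to be Euclidean. The strongest is S4.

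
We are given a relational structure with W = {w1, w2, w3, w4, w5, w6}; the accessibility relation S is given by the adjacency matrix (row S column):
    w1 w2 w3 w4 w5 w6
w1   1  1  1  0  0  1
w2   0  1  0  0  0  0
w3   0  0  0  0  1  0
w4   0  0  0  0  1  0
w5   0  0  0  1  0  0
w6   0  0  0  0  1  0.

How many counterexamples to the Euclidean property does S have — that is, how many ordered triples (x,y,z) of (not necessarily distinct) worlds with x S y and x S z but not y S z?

Enumerating: (w1,w2,w1), (w1,w2,w3), (w1,w2,w6), (w1,w3,w1), (w1,w3,w2), (w1,w3,w3), (w1,w3,w6), (w1,w6,w1), (w1,w6,w2), (w1,w6,w3), (w1,w6,w6), (w3,w5,w5), (w4,w5,w5), (w5,w4,w4), (w6,w5,w5).

15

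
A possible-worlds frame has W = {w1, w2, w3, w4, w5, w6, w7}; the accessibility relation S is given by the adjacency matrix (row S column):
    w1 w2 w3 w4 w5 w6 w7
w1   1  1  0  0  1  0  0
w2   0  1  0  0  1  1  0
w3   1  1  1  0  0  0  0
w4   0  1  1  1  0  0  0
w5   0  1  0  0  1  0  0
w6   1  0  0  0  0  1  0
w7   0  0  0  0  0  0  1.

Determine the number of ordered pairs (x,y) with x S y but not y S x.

8

Enumerating: (w1,w2), (w1,w5), (w2,w6), (w3,w1), (w3,w2), (w4,w2), (w4,w3), (w6,w1).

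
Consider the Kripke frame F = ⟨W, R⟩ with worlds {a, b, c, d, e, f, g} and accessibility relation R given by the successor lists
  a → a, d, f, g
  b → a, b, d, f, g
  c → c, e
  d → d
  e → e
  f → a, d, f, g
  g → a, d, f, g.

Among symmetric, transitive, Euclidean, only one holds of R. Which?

transitive

Symmetric: no — a R d but not d R a.
Transitive: yes — every two-step R-path is closed by a direct edge.
Euclidean: no — a R d and a R f, but not d R f.
Only transitive holds.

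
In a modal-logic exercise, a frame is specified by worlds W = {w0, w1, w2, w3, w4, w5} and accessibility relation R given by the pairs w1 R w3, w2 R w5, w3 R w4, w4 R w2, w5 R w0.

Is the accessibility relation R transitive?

No

Transitive: no — w1 R w3 and w3 R w4, but not w1 R w4.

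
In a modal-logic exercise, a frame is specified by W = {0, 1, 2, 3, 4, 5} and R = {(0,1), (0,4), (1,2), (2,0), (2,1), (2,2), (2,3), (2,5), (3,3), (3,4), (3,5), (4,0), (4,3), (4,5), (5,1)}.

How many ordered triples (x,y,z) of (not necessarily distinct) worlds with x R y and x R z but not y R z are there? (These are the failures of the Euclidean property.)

Enumerating: (0,1,1), (0,1,4), (0,4,1), (0,4,4), (2,0,0), (2,0,2), (2,0,3), (2,0,5), (2,1,0), (2,1,1), (2,1,3), (2,1,5), … and 19 more.
Total: 31.

31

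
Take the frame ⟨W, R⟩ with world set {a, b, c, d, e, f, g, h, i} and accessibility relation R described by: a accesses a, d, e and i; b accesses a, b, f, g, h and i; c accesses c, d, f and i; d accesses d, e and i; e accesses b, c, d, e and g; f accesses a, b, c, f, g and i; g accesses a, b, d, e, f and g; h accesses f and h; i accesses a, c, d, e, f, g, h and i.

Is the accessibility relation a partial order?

No

Reflexive: yes — every world is R-related to itself.
Transitive: no — a R e and e R b, but not a R b.
Antisymmetric: no — a R i and i R a with a ≠ i.
So R is not a partial order.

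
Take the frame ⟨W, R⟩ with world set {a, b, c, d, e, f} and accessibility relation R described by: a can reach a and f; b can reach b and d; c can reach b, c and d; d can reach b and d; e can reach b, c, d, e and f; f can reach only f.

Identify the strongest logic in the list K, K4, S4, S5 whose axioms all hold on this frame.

S4

Transitive (axiom 4): yes — every two-step R-path is closed by a direct edge.
Reflexive (axiom T): yes — every world is R-related to itself.
Euclidean (axiom 5): no — e R b and e R c, but not b R c.
So F validates K, K4, S4; S5 would additionally require R to be Euclidean. The strongest is S4.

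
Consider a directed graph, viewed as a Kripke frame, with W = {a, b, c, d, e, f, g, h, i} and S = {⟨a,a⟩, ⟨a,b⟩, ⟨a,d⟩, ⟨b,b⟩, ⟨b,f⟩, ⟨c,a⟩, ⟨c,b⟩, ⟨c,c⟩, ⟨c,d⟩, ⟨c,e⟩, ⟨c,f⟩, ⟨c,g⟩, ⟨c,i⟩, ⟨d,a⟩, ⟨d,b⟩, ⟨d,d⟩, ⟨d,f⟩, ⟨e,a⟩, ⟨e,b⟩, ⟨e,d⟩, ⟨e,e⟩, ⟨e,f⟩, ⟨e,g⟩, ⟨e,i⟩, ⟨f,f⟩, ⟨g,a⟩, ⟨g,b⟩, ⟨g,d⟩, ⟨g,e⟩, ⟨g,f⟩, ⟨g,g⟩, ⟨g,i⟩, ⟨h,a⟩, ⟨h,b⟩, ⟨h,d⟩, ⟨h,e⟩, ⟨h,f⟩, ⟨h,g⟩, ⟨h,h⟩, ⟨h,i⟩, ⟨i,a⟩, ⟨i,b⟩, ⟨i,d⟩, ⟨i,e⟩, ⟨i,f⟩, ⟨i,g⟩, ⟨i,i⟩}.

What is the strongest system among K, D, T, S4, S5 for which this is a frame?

Serial (axiom D): yes — every world has a successor (e.g. a S a).
Reflexive (axiom T): yes — every world is S-related to itself.
Transitive (axiom 4): no — a S b and b S f, but not a S f.
Euclidean (axiom 5): no — a S b and a S d, but not b S d.
So F validates K, D, T; S4 would additionally require S to be transitive. The strongest is T.

T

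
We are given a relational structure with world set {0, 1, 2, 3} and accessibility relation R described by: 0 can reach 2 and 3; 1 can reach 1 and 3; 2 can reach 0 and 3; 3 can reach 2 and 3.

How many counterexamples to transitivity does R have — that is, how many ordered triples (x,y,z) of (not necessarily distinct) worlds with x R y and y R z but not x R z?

Enumerating: (0,2,0), (1,3,2), (2,0,2), (2,3,2), (3,2,0).

5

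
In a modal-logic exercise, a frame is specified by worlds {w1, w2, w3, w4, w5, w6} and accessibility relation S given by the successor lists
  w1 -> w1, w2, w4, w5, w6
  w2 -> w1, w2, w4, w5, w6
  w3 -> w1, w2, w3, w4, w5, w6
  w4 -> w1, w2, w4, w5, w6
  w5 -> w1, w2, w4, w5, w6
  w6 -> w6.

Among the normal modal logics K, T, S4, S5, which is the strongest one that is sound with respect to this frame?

Reflexive (axiom T): yes — every world is S-related to itself.
Transitive (axiom 4): yes — every two-step S-path is closed by a direct edge.
Euclidean (axiom 5): no — w1 S w6 and w1 S w2, but not w6 S w2.
So F validates K, T, S4; S5 would additionally require S to be Euclidean. The strongest is S4.

S4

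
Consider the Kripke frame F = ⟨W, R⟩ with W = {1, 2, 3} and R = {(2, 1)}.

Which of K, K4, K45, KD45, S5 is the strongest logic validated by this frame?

Transitive (axiom 4): yes — every two-step R-path is closed by a direct edge.
Euclidean (axiom 5): no — 2 R 1 and 2 R 1, but not 1 R 1.
Serial (axiom D): no — 1 has no R-successor.
Reflexive (axiom T): no — 1 is not related to itself.
So F validates K, K4; K45 would additionally require R to be Euclidean. The strongest is K4.

K4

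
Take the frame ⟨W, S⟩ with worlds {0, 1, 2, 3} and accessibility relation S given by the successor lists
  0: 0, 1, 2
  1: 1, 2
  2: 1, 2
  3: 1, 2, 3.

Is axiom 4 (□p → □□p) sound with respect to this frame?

The schema 4 characterises exactly the transitive frames.
Transitive: yes — every two-step S-path is closed by a direct edge.

Yes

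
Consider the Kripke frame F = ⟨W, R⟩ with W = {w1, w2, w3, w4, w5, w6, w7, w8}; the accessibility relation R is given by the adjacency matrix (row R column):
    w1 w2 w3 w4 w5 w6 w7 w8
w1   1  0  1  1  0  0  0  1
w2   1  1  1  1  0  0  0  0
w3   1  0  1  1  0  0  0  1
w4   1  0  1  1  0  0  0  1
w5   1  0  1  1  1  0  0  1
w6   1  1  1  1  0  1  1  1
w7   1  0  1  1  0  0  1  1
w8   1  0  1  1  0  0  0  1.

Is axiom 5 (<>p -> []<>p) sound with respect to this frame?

No

By correspondence theory, 5 is valid on a frame iff R is Euclidean.
Euclidean: no — w6 R w1 and w6 R w2, but not w1 R w2.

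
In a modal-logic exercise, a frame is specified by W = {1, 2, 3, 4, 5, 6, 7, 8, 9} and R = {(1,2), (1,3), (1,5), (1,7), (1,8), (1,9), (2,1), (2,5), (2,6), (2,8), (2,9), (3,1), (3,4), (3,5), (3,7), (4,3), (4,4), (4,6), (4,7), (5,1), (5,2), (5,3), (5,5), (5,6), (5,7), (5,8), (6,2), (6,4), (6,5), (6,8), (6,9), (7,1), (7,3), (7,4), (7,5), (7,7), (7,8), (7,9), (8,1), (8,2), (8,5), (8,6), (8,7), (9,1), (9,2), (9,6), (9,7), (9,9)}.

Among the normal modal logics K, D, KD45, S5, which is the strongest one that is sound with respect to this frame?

Serial (axiom D): yes — every world has a successor (e.g. 1 R 2).
Transitive (axiom 4): no — 1 R 2 and 2 R 6, but not 1 R 6.
Euclidean (axiom 5): no — 1 R 2 and 1 R 3, but not 2 R 3.
Reflexive (axiom T): no — 1 is not related to itself.
So F validates K, D; KD45 would additionally require R to be Euclidean and transitive. The strongest is D.

D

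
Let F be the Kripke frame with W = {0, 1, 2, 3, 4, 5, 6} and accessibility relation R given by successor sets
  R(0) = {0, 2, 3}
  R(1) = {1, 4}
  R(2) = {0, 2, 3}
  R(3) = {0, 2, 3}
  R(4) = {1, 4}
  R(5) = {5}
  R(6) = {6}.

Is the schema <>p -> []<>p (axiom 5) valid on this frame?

Yes

Axiom 5 corresponds to the accessibility relation being Euclidean.
Euclidean: yes — any two successors of a common world are R-related.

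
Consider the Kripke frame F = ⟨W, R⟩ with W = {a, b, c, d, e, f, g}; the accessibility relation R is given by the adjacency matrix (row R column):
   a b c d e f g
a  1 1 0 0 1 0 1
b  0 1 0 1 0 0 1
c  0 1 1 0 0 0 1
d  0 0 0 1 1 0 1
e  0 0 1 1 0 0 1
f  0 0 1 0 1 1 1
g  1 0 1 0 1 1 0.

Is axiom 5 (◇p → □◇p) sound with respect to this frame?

The schema 5 characterises exactly the Euclidean frames.
Euclidean: no — a R b and a R e, but not b R e.

No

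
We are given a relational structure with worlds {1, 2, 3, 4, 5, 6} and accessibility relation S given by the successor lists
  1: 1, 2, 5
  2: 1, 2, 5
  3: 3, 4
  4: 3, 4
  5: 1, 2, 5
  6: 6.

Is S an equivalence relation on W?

Yes

Reflexive: yes — every world is S-related to itself.
Symmetric: yes — every pair in S has its reverse in S.
Transitive: yes — every two-step S-path is closed by a direct edge.
So S is an equivalence relation.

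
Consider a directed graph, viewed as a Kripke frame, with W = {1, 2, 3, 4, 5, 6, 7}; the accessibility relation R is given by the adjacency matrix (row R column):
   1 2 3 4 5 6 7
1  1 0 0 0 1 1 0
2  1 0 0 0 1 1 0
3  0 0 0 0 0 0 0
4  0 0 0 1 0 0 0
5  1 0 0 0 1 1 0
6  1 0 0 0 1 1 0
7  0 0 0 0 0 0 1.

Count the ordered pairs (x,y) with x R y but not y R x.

3

Enumerating: (2,1), (2,5), (2,6).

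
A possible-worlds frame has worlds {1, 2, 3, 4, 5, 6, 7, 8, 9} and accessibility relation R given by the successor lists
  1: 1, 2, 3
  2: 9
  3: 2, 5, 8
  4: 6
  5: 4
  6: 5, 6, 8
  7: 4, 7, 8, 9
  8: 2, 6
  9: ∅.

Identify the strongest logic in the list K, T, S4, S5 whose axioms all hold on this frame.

Reflexive (axiom T): no — 2 is not related to itself.
Transitive (axiom 4): no — 1 R 2 and 2 R 9, but not 1 R 9.
Euclidean (axiom 5): no — 1 R 2 and 1 R 3, but not 2 R 3.
So F validates K; T would additionally require R to be reflexive. The strongest is K.

K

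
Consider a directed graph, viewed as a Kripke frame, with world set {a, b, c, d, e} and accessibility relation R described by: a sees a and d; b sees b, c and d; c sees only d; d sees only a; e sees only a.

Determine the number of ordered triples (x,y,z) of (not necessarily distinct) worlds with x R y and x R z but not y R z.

Enumerating: (a,d,d), (b,c,b), (b,c,c), (b,d,b), (b,d,c), (b,d,d), (c,d,d).

7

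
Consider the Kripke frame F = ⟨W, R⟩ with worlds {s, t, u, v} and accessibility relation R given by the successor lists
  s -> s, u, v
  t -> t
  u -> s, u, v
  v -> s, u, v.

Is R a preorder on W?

Reflexive: yes — every world is R-related to itself.
Transitive: yes — every two-step R-path is closed by a direct edge.
So R is a preorder.

Yes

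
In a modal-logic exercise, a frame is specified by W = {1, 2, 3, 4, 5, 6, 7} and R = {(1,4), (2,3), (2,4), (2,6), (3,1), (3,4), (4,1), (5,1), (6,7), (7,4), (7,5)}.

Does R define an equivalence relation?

Reflexive: no — 1 is not related to itself.
Symmetric: no — 2 R 3 but not 3 R 2.
Transitive: no — 2 R 3 and 3 R 1, but not 2 R 1.
So R is not an equivalence relation.

No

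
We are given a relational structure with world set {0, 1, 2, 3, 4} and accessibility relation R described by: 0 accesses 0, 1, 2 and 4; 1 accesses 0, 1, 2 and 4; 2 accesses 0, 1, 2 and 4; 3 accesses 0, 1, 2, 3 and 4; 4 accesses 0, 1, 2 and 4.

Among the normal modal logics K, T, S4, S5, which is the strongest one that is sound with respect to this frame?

S4

Reflexive (axiom T): yes — every world is R-related to itself.
Transitive (axiom 4): yes — every two-step R-path is closed by a direct edge.
Euclidean (axiom 5): no — 3 R 0 and 3 R 3, but not 0 R 3.
So F validates K, T, S4; S5 would additionally require R to be Euclidean. The strongest is S4.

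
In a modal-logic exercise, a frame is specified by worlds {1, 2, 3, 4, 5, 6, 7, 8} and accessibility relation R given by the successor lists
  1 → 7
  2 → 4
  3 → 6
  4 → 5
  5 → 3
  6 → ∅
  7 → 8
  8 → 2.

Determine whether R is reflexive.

Reflexive: no — 1 is not related to itself.

No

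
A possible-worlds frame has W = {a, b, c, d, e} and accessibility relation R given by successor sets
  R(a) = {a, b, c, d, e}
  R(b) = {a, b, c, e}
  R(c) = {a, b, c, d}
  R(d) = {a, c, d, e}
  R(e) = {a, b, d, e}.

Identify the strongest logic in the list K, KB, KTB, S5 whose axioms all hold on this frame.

Symmetric (axiom B): yes — every pair in R has its reverse in R.
Reflexive (axiom T): yes — every world is R-related to itself.
Euclidean (axiom 5): no — a R b and a R d, but not b R d.
So F validates K, KB, KTB; S5 would additionally require R to be Euclidean. The strongest is KTB.

KTB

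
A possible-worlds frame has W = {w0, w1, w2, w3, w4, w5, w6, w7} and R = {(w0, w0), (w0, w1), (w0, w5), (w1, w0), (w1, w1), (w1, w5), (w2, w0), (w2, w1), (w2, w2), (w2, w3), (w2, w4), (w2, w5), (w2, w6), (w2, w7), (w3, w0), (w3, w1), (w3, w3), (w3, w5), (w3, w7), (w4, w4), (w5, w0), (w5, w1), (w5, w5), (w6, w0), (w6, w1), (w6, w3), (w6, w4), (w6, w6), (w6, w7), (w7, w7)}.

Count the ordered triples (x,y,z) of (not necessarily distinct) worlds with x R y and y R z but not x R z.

Enumerating: (w6,w0,w5), (w6,w1,w5), (w6,w3,w5).

3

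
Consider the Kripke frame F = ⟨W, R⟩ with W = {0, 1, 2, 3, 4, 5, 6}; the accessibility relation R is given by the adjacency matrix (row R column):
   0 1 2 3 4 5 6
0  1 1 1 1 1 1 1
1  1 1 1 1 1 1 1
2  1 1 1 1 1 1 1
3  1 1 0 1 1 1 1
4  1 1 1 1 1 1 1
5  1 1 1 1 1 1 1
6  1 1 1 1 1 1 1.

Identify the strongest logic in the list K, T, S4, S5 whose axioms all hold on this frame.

Reflexive (axiom T): yes — every world is R-related to itself.
Transitive (axiom 4): no — 3 R 0 and 0 R 2, but not 3 R 2.
Euclidean (axiom 5): no — 0 R 3 and 0 R 2, but not 3 R 2.
So F validates K, T; S4 would additionally require R to be transitive. The strongest is T.

T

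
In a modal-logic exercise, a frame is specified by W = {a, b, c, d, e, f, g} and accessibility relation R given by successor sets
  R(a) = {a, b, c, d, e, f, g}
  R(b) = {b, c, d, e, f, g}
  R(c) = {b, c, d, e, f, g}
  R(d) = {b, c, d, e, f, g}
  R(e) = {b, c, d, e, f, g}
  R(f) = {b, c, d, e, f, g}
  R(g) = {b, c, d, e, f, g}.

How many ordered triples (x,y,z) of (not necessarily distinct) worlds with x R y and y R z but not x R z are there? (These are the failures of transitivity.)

R is transitive; there are no such tuples.

0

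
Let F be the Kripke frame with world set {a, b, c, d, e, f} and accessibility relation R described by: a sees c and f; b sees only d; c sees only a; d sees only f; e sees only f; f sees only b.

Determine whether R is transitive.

No

Transitive: no — a R f and f R b, but not a R b.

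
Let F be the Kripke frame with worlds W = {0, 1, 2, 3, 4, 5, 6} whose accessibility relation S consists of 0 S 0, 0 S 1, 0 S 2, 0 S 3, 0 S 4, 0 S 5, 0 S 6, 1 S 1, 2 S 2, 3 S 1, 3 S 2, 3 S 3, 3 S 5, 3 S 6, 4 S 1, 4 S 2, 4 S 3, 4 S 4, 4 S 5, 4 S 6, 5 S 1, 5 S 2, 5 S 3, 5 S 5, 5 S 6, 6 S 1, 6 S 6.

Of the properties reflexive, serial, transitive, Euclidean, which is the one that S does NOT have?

Euclidean

Reflexive: yes — every world is S-related to itself.
Serial: yes — every world has a successor (e.g. 0 S 0).
Transitive: yes — every two-step S-path is closed by a direct edge.
Euclidean: no — 0 S 1 and 0 S 2, but not 1 S 2.
Only Euclidean fails.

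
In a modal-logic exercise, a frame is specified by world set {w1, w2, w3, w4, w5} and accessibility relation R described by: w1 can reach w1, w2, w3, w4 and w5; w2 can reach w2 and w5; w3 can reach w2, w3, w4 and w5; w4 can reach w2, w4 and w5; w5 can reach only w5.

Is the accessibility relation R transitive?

Yes

Transitive: yes — every two-step R-path is closed by a direct edge.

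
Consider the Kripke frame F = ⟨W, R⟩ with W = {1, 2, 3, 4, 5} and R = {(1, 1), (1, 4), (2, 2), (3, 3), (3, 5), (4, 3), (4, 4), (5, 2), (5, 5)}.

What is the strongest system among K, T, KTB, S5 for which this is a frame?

T

Reflexive (axiom T): yes — every world is R-related to itself.
Symmetric (axiom B): no — 1 R 4 but not 4 R 1.
Euclidean (axiom 5): no — 1 R 4 and 1 R 1, but not 4 R 1.
So F validates K, T; KTB would additionally require R to be symmetric. The strongest is T.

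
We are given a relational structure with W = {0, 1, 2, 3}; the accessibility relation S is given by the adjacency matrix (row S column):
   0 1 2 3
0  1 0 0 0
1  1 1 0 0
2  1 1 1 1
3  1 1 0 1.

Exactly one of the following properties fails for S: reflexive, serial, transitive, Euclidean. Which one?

Euclidean

Reflexive: yes — every world is S-related to itself.
Serial: yes — every world has a successor (e.g. 0 S 0).
Transitive: yes — every two-step S-path is closed by a direct edge.
Euclidean: no — 2 S 0 and 2 S 1, but not 0 S 1.
Only Euclidean fails.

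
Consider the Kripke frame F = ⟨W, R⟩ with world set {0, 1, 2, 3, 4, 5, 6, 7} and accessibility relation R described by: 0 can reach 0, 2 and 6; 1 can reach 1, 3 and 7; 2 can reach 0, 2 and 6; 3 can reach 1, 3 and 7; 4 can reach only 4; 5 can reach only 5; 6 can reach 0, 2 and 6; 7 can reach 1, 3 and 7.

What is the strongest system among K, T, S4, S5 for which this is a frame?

Reflexive (axiom T): yes — every world is R-related to itself.
Transitive (axiom 4): yes — every two-step R-path is closed by a direct edge.
Euclidean (axiom 5): yes — any two successors of a common world are R-related.
So F validates K, T, S4, S5. The strongest is S5.

S5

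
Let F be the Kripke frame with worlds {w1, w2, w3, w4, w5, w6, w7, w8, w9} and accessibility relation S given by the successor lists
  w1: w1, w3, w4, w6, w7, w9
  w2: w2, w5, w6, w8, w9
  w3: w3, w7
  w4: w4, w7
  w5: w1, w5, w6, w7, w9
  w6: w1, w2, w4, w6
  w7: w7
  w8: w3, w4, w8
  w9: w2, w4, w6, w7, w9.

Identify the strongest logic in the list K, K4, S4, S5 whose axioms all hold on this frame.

K

Transitive (axiom 4): no — w1 S w6 and w6 S w2, but not w1 S w2.
Reflexive (axiom T): yes — every world is S-related to itself.
Euclidean (axiom 5): no — w1 S w3 and w1 S w4, but not w3 S w4.
So F validates K; K4 would additionally require S to be transitive. The strongest is K.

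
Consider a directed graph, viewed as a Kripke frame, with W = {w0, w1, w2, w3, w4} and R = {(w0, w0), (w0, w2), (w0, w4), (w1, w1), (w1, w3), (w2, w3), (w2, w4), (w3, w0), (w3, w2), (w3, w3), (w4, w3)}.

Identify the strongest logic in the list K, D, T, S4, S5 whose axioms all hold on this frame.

D

Serial (axiom D): yes — every world has a successor (e.g. w0 R w0).
Reflexive (axiom T): no — w2 is not related to itself.
Transitive (axiom 4): no — w0 R w2 and w2 R w3, but not w0 R w3.
Euclidean (axiom 5): no — w0 R w4 and w0 R w2, but not w4 R w2.
So F validates K, D; T would additionally require R to be reflexive. The strongest is D.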